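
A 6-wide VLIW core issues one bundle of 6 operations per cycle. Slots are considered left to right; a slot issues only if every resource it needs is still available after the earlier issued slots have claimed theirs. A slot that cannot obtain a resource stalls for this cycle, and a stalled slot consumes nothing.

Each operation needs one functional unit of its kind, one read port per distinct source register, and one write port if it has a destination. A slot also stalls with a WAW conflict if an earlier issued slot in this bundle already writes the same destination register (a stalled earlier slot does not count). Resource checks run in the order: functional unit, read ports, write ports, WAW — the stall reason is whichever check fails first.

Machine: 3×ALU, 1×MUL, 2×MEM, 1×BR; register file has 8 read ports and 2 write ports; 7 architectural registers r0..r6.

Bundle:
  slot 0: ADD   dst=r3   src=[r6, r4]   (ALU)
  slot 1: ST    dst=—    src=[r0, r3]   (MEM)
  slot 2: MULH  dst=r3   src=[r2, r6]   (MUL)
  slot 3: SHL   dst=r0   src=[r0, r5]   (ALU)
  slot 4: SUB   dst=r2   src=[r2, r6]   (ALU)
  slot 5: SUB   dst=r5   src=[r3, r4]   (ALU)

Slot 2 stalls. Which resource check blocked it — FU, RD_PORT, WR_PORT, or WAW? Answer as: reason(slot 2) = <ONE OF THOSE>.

reason(slot 2) = WAW

[0] ALU needs rd=2 wr=1: ok; after: ALU=2 MUL=1 MEM=2 BR=1, R=6, W=1
[1] MEM needs rd=2 wr=0: ok; after: ALU=2 MUL=1 MEM=1 BR=1, R=4, W=1
[2] MUL needs rd=2 wr=1: WAW; after: ALU=2 MUL=1 MEM=1 BR=1, R=4, W=1
[3] ALU needs rd=2 wr=1: ok; after: ALU=1 MUL=1 MEM=1 BR=1, R=2, W=0
[4] ALU needs rd=2 wr=1: WR_PORT; after: ALU=1 MUL=1 MEM=1 BR=1, R=2, W=0
[5] ALU needs rd=2 wr=1: WR_PORT; after: ALU=1 MUL=1 MEM=1 BR=1, R=2, W=0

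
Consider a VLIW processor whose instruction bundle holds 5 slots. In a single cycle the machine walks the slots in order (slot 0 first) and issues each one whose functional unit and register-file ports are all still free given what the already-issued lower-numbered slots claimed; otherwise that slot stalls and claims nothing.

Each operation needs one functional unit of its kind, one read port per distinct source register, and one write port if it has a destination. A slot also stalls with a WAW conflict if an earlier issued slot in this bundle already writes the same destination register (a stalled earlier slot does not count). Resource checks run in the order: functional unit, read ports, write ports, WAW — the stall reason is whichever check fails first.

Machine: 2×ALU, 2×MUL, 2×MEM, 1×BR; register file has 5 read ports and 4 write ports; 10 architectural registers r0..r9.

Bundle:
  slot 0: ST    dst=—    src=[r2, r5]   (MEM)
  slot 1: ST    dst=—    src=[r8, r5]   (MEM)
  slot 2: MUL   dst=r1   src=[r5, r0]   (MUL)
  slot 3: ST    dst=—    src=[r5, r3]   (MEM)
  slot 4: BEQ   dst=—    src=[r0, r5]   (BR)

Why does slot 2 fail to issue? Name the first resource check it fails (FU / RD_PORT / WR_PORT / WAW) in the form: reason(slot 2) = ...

reason(slot 2) = RD_PORT

  0. MEM ⇒ go  {2A/2Mu/1Ld/1B | 3r 4w}
  1. MEM ⇒ go  {2A/2Mu/0Ld/1B | 1r 4w}
  2. MUL→r1 ⇒ no(RD_PORT)  {2A/2Mu/0Ld/1B | 1r 4w}
  3. MEM ⇒ no(FU)  {2A/2Mu/0Ld/1B | 1r 4w}
  4. BR ⇒ no(RD_PORT)  {2A/2Mu/0Ld/1B | 1r 4w}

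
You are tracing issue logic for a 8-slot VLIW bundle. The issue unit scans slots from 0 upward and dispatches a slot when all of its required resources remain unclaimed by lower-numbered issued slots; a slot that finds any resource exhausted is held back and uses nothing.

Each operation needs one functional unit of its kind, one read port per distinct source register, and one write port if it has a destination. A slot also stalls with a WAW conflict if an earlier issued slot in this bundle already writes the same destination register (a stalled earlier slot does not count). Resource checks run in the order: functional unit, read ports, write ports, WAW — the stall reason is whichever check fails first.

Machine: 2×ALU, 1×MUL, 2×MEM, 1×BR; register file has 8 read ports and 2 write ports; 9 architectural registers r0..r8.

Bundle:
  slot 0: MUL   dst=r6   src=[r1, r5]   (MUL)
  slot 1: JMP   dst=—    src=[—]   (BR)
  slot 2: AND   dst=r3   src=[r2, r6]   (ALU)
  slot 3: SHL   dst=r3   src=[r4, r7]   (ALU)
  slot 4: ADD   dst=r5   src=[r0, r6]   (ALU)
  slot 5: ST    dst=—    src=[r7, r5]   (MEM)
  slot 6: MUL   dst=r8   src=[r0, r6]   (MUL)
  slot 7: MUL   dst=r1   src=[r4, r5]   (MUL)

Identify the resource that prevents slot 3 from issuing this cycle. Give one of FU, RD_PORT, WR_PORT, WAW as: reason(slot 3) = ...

slot 0 (MUL): ISSUE — free A2,Mu0,Ld2,B1 rp6 wp1
slot 1 (BR): ISSUE — free A2,Mu0,Ld2,B0 rp6 wp1
slot 2 (ALU): ISSUE — free A1,Mu0,Ld2,B0 rp4 wp0
slot 3 (ALU): stall WR_PORT — free A1,Mu0,Ld2,B0 rp4 wp0
slot 4 (ALU): stall WR_PORT — free A1,Mu0,Ld2,B0 rp4 wp0
slot 5 (MEM): ISSUE — free A1,Mu0,Ld1,B0 rp2 wp0
slot 6 (MUL): stall FU — free A1,Mu0,Ld1,B0 rp2 wp0
slot 7 (MUL): stall FU — free A1,Mu0,Ld1,B0 rp2 wp0

reason(slot 3) = WR_PORT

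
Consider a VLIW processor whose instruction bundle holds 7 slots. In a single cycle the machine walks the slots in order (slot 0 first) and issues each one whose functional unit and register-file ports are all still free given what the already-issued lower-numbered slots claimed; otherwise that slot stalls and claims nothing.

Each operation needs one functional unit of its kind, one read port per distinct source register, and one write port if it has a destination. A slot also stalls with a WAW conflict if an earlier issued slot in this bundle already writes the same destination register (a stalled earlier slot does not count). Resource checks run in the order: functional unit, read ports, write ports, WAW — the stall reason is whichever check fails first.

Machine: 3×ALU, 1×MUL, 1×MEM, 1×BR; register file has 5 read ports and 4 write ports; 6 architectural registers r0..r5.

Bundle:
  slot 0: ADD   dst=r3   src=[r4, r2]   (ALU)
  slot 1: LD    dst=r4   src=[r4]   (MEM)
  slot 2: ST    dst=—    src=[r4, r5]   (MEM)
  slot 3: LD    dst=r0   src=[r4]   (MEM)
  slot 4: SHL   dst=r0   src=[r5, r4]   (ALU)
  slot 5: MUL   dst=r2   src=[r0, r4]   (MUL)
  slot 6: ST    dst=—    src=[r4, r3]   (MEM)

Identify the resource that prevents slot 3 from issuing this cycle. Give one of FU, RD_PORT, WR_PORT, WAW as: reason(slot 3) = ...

(0) want 1×ALU +2rd +1wr — yes → AL2|MU1|ME1|BR1|rd3|wr3
(1) want 1×MEM +1rd +1wr — yes → AL2|MU1|ME0|BR1|rd2|wr2
(2) want 1×MEM +2rd +0wr — FU → AL2|MU1|ME0|BR1|rd2|wr2
(3) want 1×MEM +1rd +1wr — FU → AL2|MU1|ME0|BR1|rd2|wr2
(4) want 1×ALU +2rd +1wr — yes → AL1|MU1|ME0|BR1|rd0|wr1
(5) want 1×MUL +2rd +1wr — RD_PORT → AL1|MU1|ME0|BR1|rd0|wr1
(6) want 1×MEM +2rd +0wr — FU → AL1|MU1|ME0|BR1|rd0|wr1

reason(slot 3) = FU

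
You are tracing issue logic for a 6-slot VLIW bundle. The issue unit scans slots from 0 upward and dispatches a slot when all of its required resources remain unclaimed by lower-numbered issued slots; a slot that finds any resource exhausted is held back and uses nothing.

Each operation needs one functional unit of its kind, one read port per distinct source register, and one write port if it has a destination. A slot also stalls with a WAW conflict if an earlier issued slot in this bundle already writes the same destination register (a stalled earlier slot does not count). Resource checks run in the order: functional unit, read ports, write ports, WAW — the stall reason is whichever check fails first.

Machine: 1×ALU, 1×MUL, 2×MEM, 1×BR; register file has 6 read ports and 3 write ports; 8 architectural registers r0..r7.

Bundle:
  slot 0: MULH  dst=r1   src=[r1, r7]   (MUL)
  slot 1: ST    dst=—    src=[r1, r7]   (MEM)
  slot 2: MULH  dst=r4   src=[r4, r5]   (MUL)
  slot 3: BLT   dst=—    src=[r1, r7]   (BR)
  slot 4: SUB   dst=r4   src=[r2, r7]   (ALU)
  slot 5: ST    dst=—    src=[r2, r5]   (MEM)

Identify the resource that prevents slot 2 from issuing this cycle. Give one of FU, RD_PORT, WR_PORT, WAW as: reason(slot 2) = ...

[0] MUL needs rd=2 wr=1: ok; after: ALU=1 MUL=0 MEM=2 BR=1, R=4, W=2
[1] MEM needs rd=2 wr=0: ok; after: ALU=1 MUL=0 MEM=1 BR=1, R=2, W=2
[2] MUL needs rd=2 wr=1: FU; after: ALU=1 MUL=0 MEM=1 BR=1, R=2, W=2
[3] BR needs rd=2 wr=0: ok; after: ALU=1 MUL=0 MEM=1 BR=0, R=0, W=2
[4] ALU needs rd=2 wr=1: RD_PORT; after: ALU=1 MUL=0 MEM=1 BR=0, R=0, W=2
[5] MEM needs rd=2 wr=0: RD_PORT; after: ALU=1 MUL=0 MEM=1 BR=0, R=0, W=2

reason(slot 2) = FU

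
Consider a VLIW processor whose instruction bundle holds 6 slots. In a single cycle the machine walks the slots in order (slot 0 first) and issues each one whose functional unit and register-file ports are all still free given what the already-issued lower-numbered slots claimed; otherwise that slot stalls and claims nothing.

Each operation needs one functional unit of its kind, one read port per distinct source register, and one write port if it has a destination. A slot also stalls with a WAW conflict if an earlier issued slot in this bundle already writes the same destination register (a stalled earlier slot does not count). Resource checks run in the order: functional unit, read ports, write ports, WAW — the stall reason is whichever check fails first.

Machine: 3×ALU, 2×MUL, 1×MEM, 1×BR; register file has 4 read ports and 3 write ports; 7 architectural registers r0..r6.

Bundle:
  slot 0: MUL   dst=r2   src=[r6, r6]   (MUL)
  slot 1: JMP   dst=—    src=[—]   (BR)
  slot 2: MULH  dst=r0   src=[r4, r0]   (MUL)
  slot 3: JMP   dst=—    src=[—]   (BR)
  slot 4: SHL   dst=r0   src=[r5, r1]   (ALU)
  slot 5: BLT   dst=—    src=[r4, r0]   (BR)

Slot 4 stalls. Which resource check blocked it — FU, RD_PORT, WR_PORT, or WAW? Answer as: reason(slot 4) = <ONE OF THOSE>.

slot 0 (MUL): ISSUE — free A3,Mu1,Ld1,B1 rp3 wp2
slot 1 (BR): ISSUE — free A3,Mu1,Ld1,B0 rp3 wp2
slot 2 (MUL): ISSUE — free A3,Mu0,Ld1,B0 rp1 wp1
slot 3 (BR): stall FU — free A3,Mu0,Ld1,B0 rp1 wp1
slot 4 (ALU): stall RD_PORT — free A3,Mu0,Ld1,B0 rp1 wp1
slot 5 (BR): stall FU — free A3,Mu0,Ld1,B0 rp1 wp1

reason(slot 4) = RD_PORT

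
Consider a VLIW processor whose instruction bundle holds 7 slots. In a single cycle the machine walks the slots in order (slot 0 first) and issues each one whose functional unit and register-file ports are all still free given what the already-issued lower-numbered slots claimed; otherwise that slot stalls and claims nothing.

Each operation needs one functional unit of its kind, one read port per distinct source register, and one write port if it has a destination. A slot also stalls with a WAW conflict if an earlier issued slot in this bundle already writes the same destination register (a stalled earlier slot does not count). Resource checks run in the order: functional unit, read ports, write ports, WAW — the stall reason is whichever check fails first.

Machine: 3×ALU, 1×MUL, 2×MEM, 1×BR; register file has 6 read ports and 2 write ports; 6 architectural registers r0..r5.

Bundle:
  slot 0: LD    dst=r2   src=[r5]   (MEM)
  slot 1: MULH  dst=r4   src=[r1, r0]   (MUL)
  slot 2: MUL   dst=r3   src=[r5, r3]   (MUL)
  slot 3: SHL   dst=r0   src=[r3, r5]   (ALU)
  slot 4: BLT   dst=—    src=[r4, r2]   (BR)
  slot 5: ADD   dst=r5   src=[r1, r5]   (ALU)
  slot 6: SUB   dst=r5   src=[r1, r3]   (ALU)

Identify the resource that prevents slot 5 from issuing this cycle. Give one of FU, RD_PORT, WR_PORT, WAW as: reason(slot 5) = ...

reason(slot 5) = RD_PORT

slot 0 (MEM): ISSUE — free A3,Mu1,Ld1,B1 rp5 wp1
slot 1 (MUL): ISSUE — free A3,Mu0,Ld1,B1 rp3 wp0
slot 2 (MUL): stall FU — free A3,Mu0,Ld1,B1 rp3 wp0
slot 3 (ALU): stall WR_PORT — free A3,Mu0,Ld1,B1 rp3 wp0
slot 4 (BR): ISSUE — free A3,Mu0,Ld1,B0 rp1 wp0
slot 5 (ALU): stall RD_PORT — free A3,Mu0,Ld1,B0 rp1 wp0
slot 6 (ALU): stall RD_PORT — free A3,Mu0,Ld1,B0 rp1 wp0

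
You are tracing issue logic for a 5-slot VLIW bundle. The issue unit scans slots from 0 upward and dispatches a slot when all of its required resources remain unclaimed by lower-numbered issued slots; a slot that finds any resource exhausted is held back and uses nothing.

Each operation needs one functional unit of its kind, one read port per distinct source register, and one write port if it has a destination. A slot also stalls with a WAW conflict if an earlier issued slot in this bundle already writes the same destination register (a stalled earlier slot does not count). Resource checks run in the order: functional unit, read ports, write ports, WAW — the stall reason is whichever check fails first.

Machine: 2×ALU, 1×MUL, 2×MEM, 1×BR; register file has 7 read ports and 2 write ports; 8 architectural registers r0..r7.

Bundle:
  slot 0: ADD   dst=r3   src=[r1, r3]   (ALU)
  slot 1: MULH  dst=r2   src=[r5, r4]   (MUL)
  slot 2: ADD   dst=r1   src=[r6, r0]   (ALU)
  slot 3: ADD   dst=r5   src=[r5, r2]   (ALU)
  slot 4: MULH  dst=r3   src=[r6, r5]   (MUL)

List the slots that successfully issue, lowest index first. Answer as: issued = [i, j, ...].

  0. ALU→r3 ⇒ go  {1A/1Mu/2Ld/1B | 5r 1w}
  1. MUL→r2 ⇒ go  {1A/0Mu/2Ld/1B | 3r 0w}
  2. ALU→r1 ⇒ no(WR_PORT)  {1A/0Mu/2Ld/1B | 3r 0w}
  3. ALU→r5 ⇒ no(WR_PORT)  {1A/0Mu/2Ld/1B | 3r 0w}
  4. MUL→r3 ⇒ no(FU)  {1A/0Mu/2Ld/1B | 3r 0w}

issued = [0, 1]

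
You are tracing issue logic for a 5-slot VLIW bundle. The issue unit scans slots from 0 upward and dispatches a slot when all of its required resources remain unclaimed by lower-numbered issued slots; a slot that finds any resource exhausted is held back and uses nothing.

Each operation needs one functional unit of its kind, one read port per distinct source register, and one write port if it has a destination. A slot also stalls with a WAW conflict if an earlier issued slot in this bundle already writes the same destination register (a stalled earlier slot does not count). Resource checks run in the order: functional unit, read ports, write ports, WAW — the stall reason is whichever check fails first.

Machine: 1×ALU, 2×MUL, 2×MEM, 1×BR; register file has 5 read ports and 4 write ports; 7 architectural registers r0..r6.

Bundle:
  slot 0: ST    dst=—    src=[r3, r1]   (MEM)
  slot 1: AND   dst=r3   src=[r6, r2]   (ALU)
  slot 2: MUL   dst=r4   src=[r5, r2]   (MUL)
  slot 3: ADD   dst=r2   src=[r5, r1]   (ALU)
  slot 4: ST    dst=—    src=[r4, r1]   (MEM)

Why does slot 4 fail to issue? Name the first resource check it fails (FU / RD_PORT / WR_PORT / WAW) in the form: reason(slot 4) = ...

reason(slot 4) = RD_PORT

  0. MEM ⇒ go  {1A/2Mu/1Ld/1B | 3r 4w}
  1. ALU→r3 ⇒ go  {0A/2Mu/1Ld/1B | 1r 3w}
  2. MUL→r4 ⇒ no(RD_PORT)  {0A/2Mu/1Ld/1B | 1r 3w}
  3. ALU→r2 ⇒ no(FU)  {0A/2Mu/1Ld/1B | 1r 3w}
  4. MEM ⇒ no(RD_PORT)  {0A/2Mu/1Ld/1B | 1r 3w}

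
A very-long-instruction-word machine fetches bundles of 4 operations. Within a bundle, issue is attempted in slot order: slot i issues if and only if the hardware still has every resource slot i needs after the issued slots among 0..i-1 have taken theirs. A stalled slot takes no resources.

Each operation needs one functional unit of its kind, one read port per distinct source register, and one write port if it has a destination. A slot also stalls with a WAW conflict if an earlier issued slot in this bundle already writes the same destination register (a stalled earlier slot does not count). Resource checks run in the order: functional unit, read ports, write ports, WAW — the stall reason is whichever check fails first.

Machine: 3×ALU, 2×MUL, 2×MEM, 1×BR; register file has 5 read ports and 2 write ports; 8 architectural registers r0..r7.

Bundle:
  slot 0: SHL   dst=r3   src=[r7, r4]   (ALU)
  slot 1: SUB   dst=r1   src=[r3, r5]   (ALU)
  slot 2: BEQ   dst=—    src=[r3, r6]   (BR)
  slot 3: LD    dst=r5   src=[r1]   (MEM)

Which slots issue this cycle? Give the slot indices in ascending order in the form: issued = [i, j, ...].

slot 0 (ALU): ISSUE — free A2,Mu2,Ld2,B1 rp3 wp1
slot 1 (ALU): ISSUE — free A1,Mu2,Ld2,B1 rp1 wp0
slot 2 (BR): stall RD_PORT — free A1,Mu2,Ld2,B1 rp1 wp0
slot 3 (MEM): stall WR_PORT — free A1,Mu2,Ld2,B1 rp1 wp0

issued = [0, 1]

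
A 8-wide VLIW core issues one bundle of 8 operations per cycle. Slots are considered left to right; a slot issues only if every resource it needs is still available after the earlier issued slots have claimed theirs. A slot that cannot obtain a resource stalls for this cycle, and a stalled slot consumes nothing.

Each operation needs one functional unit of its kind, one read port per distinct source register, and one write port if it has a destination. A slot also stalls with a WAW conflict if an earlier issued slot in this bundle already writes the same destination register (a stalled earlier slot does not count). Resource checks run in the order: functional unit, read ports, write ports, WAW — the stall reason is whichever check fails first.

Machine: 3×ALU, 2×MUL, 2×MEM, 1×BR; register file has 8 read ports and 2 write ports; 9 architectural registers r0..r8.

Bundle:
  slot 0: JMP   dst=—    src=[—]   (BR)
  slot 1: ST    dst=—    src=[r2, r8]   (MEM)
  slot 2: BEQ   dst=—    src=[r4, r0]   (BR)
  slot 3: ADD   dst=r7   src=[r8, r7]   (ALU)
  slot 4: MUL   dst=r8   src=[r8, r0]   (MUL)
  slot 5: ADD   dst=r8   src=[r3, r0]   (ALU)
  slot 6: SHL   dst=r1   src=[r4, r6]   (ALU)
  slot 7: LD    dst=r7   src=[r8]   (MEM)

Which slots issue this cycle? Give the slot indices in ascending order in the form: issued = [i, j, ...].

(0) want 1×BR +0rd +0wr — yes → AL3|MU2|ME2|BR0|rd8|wr2
(1) want 1×MEM +2rd +0wr — yes → AL3|MU2|ME1|BR0|rd6|wr2
(2) want 1×BR +2rd +0wr — FU → AL3|MU2|ME1|BR0|rd6|wr2
(3) want 1×ALU +2rd +1wr — yes → AL2|MU2|ME1|BR0|rd4|wr1
(4) want 1×MUL +2rd +1wr — yes → AL2|MU1|ME1|BR0|rd2|wr0
(5) want 1×ALU +2rd +1wr — WR_PORT → AL2|MU1|ME1|BR0|rd2|wr0
(6) want 1×ALU +2rd +1wr — WR_PORT → AL2|MU1|ME1|BR0|rd2|wr0
(7) want 1×MEM +1rd +1wr — WR_PORT → AL2|MU1|ME1|BR0|rd2|wr0

issued = [0, 1, 3, 4]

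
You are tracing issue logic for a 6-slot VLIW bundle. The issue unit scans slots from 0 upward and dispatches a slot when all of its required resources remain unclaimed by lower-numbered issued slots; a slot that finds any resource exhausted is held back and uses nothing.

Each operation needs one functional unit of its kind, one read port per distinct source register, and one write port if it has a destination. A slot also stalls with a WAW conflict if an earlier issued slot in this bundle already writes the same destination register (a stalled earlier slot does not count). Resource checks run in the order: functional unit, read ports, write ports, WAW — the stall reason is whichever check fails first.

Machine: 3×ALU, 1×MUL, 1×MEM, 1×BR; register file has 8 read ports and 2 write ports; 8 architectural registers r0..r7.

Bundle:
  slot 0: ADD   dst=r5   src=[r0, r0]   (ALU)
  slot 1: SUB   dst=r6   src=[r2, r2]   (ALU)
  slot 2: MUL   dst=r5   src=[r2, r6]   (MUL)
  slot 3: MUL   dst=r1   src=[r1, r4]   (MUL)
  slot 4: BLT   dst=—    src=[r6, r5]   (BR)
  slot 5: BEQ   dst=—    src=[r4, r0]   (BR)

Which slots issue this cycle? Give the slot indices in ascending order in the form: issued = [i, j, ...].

[0] ALU needs rd=1 wr=1: ok; after: ALU=2 MUL=1 MEM=1 BR=1, R=7, W=1
[1] ALU needs rd=1 wr=1: ok; after: ALU=1 MUL=1 MEM=1 BR=1, R=6, W=0
[2] MUL needs rd=2 wr=1: WR_PORT; after: ALU=1 MUL=1 MEM=1 BR=1, R=6, W=0
[3] MUL needs rd=2 wr=1: WR_PORT; after: ALU=1 MUL=1 MEM=1 BR=1, R=6, W=0
[4] BR needs rd=2 wr=0: ok; after: ALU=1 MUL=1 MEM=1 BR=0, R=4, W=0
[5] BR needs rd=2 wr=0: FU; after: ALU=1 MUL=1 MEM=1 BR=0, R=4, W=0

issued = [0, 1, 4]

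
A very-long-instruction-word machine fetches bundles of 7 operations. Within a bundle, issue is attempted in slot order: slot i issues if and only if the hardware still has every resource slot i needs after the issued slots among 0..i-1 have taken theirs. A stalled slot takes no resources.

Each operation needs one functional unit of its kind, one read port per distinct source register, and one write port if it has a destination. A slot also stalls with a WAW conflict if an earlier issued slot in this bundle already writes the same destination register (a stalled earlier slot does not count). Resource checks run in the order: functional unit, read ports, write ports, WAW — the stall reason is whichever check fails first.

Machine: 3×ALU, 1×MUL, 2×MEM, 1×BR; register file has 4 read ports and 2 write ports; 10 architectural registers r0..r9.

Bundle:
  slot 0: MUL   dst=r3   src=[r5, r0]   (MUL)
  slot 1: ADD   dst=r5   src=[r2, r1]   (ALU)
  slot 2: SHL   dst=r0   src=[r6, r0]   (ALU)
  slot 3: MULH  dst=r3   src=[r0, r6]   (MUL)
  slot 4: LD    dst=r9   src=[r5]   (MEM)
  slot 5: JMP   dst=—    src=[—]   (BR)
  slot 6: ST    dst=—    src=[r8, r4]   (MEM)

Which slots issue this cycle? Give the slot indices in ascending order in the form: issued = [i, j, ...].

#0 MUL src=r5,r0 dispatched  <A:3 Mu:0 Ld:2 B:1 rd:2 wr:1>
#1 ALU src=r2,r1 dispatched  <A:2 Mu:0 Ld:2 B:1 rd:0 wr:0>
#2 ALU src=r6,r0 held:RD_PORT  <A:2 Mu:0 Ld:2 B:1 rd:0 wr:0>
#3 MUL src=r0,r6 held:FU  <A:2 Mu:0 Ld:2 B:1 rd:0 wr:0>
#4 MEM src=r5 held:RD_PORT  <A:2 Mu:0 Ld:2 B:1 rd:0 wr:0>
#5 BR src=- dispatched  <A:2 Mu:0 Ld:2 B:0 rd:0 wr:0>
#6 MEM src=r8,r4 held:RD_PORT  <A:2 Mu:0 Ld:2 B:0 rd:0 wr:0>

issued = [0, 1, 5]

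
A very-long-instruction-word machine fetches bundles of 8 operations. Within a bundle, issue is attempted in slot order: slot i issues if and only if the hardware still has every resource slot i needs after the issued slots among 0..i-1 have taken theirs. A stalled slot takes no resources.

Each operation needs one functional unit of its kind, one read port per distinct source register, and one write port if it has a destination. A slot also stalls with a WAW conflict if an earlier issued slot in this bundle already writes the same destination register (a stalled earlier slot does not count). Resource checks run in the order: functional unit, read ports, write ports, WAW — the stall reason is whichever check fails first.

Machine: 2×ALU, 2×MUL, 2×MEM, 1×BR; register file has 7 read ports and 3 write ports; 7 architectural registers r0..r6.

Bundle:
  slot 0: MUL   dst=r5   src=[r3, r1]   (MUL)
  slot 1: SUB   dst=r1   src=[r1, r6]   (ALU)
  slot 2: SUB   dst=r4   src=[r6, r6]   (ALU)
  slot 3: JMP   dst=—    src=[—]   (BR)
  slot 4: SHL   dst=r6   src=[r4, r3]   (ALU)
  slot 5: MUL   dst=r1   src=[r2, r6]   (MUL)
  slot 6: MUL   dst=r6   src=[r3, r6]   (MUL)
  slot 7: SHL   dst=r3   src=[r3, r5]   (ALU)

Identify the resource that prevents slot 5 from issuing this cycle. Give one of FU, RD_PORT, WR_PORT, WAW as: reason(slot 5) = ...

#0 MUL src=r3,r1 dispatched  <A:2 Mu:1 Ld:2 B:1 rd:5 wr:2>
#1 ALU src=r1,r6 dispatched  <A:1 Mu:1 Ld:2 B:1 rd:3 wr:1>
#2 ALU src=r6,r6 dispatched  <A:0 Mu:1 Ld:2 B:1 rd:2 wr:0>
#3 BR src=- dispatched  <A:0 Mu:1 Ld:2 B:0 rd:2 wr:0>
#4 ALU src=r4,r3 held:FU  <A:0 Mu:1 Ld:2 B:0 rd:2 wr:0>
#5 MUL src=r2,r6 held:WR_PORT  <A:0 Mu:1 Ld:2 B:0 rd:2 wr:0>
#6 MUL src=r3,r6 held:WR_PORT  <A:0 Mu:1 Ld:2 B:0 rd:2 wr:0>
#7 ALU src=r3,r5 held:FU  <A:0 Mu:1 Ld:2 B:0 rd:2 wr:0>

reason(slot 5) = WR_PORT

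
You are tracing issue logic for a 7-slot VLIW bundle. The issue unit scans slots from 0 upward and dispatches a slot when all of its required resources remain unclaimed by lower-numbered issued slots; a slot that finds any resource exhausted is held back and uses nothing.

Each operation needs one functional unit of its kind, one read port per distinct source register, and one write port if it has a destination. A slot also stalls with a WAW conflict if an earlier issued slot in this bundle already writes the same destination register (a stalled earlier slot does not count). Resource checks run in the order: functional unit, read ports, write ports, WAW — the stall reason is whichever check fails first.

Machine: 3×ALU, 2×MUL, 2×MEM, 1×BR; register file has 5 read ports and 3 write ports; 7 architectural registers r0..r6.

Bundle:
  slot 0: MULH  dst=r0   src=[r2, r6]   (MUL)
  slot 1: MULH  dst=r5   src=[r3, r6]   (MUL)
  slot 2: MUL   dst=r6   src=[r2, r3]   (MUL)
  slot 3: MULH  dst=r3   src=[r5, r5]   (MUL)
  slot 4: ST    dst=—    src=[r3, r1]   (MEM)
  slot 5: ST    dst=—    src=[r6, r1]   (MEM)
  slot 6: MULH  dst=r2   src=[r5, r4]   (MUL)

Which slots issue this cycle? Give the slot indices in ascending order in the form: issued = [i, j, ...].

issued = [0, 1]

slot 0 (MUL): ISSUE — free A3,Mu1,Ld2,B1 rp3 wp2
slot 1 (MUL): ISSUE — free A3,Mu0,Ld2,B1 rp1 wp1
slot 2 (MUL): stall FU — free A3,Mu0,Ld2,B1 rp1 wp1
slot 3 (MUL): stall FU — free A3,Mu0,Ld2,B1 rp1 wp1
slot 4 (MEM): stall RD_PORT — free A3,Mu0,Ld2,B1 rp1 wp1
slot 5 (MEM): stall RD_PORT — free A3,Mu0,Ld2,B1 rp1 wp1
slot 6 (MUL): stall FU — free A3,Mu0,Ld2,B1 rp1 wp1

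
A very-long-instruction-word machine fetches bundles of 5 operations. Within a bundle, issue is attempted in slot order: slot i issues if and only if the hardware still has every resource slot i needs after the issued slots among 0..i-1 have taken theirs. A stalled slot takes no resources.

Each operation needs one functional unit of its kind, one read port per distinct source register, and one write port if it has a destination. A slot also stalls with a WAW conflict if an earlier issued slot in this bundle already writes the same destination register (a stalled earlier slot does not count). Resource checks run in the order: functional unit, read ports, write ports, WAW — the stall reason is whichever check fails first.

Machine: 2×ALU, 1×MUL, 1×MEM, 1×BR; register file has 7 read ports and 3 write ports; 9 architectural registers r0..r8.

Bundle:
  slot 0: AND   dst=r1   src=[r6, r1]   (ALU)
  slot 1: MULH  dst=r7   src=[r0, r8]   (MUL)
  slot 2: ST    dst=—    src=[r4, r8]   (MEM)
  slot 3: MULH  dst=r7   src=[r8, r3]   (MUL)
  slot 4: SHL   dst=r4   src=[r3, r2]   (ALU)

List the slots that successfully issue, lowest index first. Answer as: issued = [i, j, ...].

slot 0 (ALU): ISSUE — free A1,Mu1,Ld1,B1 rp5 wp2
slot 1 (MUL): ISSUE — free A1,Mu0,Ld1,B1 rp3 wp1
slot 2 (MEM): ISSUE — free A1,Mu0,Ld0,B1 rp1 wp1
slot 3 (MUL): stall FU — free A1,Mu0,Ld0,B1 rp1 wp1
slot 4 (ALU): stall RD_PORT — free A1,Mu0,Ld0,B1 rp1 wp1

issued = [0, 1, 2]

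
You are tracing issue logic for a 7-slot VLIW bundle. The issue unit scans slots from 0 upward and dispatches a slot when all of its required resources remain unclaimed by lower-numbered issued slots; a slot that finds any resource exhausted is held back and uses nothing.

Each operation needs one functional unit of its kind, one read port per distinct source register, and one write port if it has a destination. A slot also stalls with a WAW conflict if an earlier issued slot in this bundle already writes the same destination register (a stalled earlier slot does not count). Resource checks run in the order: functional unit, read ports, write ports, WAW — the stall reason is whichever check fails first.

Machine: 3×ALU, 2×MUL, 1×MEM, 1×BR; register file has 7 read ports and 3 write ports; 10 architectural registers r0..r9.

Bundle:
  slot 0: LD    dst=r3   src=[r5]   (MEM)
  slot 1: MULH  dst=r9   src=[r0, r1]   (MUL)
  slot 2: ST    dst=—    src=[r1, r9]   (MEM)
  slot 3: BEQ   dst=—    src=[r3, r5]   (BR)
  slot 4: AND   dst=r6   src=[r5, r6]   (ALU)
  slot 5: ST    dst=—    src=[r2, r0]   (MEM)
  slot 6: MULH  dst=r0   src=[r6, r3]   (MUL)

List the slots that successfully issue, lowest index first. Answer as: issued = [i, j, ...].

issued = [0, 1, 3, 4]

slot 0 (MEM): ISSUE — free A3,Mu2,Ld0,B1 rp6 wp2
slot 1 (MUL): ISSUE — free A3,Mu1,Ld0,B1 rp4 wp1
slot 2 (MEM): stall FU — free A3,Mu1,Ld0,B1 rp4 wp1
slot 3 (BR): ISSUE — free A3,Mu1,Ld0,B0 rp2 wp1
slot 4 (ALU): ISSUE — free A2,Mu1,Ld0,B0 rp0 wp0
slot 5 (MEM): stall FU — free A2,Mu1,Ld0,B0 rp0 wp0
slot 6 (MUL): stall RD_PORT — free A2,Mu1,Ld0,B0 rp0 wp0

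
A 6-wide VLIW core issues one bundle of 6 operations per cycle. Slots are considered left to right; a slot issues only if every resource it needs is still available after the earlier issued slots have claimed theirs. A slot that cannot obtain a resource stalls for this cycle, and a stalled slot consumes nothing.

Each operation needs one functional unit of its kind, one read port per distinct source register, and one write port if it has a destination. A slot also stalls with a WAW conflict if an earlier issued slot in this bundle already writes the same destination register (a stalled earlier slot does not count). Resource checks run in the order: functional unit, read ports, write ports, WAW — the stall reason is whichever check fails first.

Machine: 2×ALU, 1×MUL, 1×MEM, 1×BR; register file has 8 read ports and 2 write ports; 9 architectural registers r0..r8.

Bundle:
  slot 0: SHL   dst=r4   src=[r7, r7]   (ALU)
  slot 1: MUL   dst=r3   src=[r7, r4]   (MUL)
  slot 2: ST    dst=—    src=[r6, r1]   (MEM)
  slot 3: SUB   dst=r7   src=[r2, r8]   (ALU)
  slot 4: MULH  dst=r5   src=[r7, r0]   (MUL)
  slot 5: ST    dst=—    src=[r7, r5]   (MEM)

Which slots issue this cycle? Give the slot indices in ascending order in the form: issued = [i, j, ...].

  0. ALU→r4 ⇒ go  {1A/1Mu/1Ld/1B | 7r 1w}
  1. MUL→r3 ⇒ go  {1A/0Mu/1Ld/1B | 5r 0w}
  2. MEM ⇒ go  {1A/0Mu/0Ld/1B | 3r 0w}
  3. ALU→r7 ⇒ no(WR_PORT)  {1A/0Mu/0Ld/1B | 3r 0w}
  4. MUL→r5 ⇒ no(FU)  {1A/0Mu/0Ld/1B | 3r 0w}
  5. MEM ⇒ no(FU)  {1A/0Mu/0Ld/1B | 3r 0w}

issued = [0, 1, 2]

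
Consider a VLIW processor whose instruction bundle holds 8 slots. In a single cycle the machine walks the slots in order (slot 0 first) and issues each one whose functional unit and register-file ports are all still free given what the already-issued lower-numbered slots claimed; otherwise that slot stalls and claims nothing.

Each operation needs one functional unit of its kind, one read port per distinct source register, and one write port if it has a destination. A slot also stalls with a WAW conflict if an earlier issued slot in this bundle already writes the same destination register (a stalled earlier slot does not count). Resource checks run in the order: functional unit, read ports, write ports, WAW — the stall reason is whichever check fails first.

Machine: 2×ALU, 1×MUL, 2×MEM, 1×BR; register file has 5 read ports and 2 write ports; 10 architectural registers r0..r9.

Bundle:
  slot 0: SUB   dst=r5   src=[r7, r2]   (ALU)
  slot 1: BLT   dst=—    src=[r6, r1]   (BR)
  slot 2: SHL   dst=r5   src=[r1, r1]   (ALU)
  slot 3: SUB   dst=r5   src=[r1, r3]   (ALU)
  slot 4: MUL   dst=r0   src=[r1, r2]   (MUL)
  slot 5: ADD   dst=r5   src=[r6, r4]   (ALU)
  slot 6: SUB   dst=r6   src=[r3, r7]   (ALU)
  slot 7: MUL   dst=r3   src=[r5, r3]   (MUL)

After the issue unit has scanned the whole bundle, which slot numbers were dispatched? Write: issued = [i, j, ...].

#0 ALU src=r7,r2 dispatched  <A:1 Mu:1 Ld:2 B:1 rd:3 wr:1>
#1 BR src=r6,r1 dispatched  <A:1 Mu:1 Ld:2 B:0 rd:1 wr:1>
#2 ALU src=r1,r1 held:WAW  <A:1 Mu:1 Ld:2 B:0 rd:1 wr:1>
#3 ALU src=r1,r3 held:RD_PORT  <A:1 Mu:1 Ld:2 B:0 rd:1 wr:1>
#4 MUL src=r1,r2 held:RD_PORT  <A:1 Mu:1 Ld:2 B:0 rd:1 wr:1>
#5 ALU src=r6,r4 held:RD_PORT  <A:1 Mu:1 Ld:2 B:0 rd:1 wr:1>
#6 ALU src=r3,r7 held:RD_PORT  <A:1 Mu:1 Ld:2 B:0 rd:1 wr:1>
#7 MUL src=r5,r3 held:RD_PORT  <A:1 Mu:1 Ld:2 B:0 rd:1 wr:1>

issued = [0, 1]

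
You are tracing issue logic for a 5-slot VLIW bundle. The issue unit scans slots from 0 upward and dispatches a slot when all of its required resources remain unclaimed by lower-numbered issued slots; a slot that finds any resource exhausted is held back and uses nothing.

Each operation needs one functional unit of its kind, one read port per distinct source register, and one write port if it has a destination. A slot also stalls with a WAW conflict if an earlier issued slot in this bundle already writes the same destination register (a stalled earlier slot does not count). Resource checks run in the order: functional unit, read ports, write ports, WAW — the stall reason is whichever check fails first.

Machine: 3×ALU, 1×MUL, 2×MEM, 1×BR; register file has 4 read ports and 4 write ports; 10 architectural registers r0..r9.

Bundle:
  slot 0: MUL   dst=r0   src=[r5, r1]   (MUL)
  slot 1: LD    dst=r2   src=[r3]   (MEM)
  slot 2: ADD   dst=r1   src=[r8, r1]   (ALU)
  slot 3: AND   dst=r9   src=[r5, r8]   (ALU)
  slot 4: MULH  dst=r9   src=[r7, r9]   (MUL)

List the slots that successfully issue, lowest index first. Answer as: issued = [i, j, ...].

issued = [0, 1]

#0 MUL src=r5,r1 dispatched  <A:3 Mu:0 Ld:2 B:1 rd:2 wr:3>
#1 MEM src=r3 dispatched  <A:3 Mu:0 Ld:1 B:1 rd:1 wr:2>
#2 ALU src=r8,r1 held:RD_PORT  <A:3 Mu:0 Ld:1 B:1 rd:1 wr:2>
#3 ALU src=r5,r8 held:RD_PORT  <A:3 Mu:0 Ld:1 B:1 rd:1 wr:2>
#4 MUL src=r7,r9 held:FU  <A:3 Mu:0 Ld:1 B:1 rd:1 wr:2>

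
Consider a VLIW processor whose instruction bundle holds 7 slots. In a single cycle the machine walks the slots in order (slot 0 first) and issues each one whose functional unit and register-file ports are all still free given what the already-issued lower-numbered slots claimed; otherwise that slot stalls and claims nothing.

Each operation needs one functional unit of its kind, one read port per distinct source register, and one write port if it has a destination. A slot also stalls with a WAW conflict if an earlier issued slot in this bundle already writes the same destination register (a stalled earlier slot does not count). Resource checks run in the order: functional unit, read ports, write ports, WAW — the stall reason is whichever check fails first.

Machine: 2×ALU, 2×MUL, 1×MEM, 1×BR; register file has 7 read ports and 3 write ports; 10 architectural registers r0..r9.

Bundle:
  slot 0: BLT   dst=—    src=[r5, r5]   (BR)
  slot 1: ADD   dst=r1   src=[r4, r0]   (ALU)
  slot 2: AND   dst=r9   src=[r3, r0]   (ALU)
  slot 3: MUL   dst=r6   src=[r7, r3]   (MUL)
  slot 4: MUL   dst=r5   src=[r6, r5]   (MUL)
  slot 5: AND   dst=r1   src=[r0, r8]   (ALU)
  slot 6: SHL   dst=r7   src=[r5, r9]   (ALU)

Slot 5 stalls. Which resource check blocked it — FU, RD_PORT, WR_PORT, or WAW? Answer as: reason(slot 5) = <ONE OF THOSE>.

(0) want 1×BR +1rd +0wr — yes → AL2|MU2|ME1|BR0|rd6|wr3
(1) want 1×ALU +2rd +1wr — yes → AL1|MU2|ME1|BR0|rd4|wr2
(2) want 1×ALU +2rd +1wr — yes → AL0|MU2|ME1|BR0|rd2|wr1
(3) want 1×MUL +2rd +1wr — yes → AL0|MU1|ME1|BR0|rd0|wr0
(4) want 1×MUL +2rd +1wr — RD_PORT → AL0|MU1|ME1|BR0|rd0|wr0
(5) want 1×ALU +2rd +1wr — FU → AL0|MU1|ME1|BR0|rd0|wr0
(6) want 1×ALU +2rd +1wr — FU → AL0|MU1|ME1|BR0|rd0|wr0

reason(slot 5) = FU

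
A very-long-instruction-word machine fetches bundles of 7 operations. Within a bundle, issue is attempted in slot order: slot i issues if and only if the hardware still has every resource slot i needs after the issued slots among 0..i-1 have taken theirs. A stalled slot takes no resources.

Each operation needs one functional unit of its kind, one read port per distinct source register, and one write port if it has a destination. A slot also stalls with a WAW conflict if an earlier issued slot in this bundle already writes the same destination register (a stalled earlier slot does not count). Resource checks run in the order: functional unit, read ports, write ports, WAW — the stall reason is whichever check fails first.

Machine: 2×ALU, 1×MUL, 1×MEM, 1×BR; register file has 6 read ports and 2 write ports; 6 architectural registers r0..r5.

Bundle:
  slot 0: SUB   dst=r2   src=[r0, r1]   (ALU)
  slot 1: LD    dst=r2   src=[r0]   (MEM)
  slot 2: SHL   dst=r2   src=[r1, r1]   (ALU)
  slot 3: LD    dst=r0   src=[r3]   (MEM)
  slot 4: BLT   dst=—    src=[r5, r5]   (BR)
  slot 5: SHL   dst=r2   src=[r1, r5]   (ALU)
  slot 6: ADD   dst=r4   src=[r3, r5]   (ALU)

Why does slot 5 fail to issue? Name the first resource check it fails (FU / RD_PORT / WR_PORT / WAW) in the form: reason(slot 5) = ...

  0. ALU→r2 ⇒ go  {1A/1Mu/1Ld/1B | 4r 1w}
  1. MEM→r2 ⇒ no(WAW)  {1A/1Mu/1Ld/1B | 4r 1w}
  2. ALU→r2 ⇒ no(WAW)  {1A/1Mu/1Ld/1B | 4r 1w}
  3. MEM→r0 ⇒ go  {1A/1Mu/0Ld/1B | 3r 0w}
  4. BR ⇒ go  {1A/1Mu/0Ld/0B | 2r 0w}
  5. ALU→r2 ⇒ no(WR_PORT)  {1A/1Mu/0Ld/0B | 2r 0w}
  6. ALU→r4 ⇒ no(WR_PORT)  {1A/1Mu/0Ld/0B | 2r 0w}

reason(slot 5) = WR_PORT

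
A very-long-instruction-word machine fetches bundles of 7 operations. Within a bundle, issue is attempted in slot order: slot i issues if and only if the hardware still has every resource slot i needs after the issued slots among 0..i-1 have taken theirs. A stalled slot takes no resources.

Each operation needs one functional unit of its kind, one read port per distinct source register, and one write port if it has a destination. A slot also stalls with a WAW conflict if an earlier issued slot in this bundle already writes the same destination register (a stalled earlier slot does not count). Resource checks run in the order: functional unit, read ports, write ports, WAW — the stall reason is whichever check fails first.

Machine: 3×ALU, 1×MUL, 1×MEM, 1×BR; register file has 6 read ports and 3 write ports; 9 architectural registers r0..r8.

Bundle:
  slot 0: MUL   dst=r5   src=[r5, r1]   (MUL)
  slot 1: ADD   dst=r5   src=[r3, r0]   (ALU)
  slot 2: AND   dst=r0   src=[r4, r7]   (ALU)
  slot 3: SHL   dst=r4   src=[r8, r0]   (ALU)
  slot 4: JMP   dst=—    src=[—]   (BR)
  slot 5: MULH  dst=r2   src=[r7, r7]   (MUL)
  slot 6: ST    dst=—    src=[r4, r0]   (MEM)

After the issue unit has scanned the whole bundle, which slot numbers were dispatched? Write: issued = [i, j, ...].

(0) want 1×MUL +2rd +1wr — yes → AL3|MU0|ME1|BR1|rd4|wr2
(1) want 1×ALU +2rd +1wr — WAW → AL3|MU0|ME1|BR1|rd4|wr2
(2) want 1×ALU +2rd +1wr — yes → AL2|MU0|ME1|BR1|rd2|wr1
(3) want 1×ALU +2rd +1wr — yes → AL1|MU0|ME1|BR1|rd0|wr0
(4) want 1×BR +0rd +0wr — yes → AL1|MU0|ME1|BR0|rd0|wr0
(5) want 1×MUL +1rd +1wr — FU → AL1|MU0|ME1|BR0|rd0|wr0
(6) want 1×MEM +2rd +0wr — RD_PORT → AL1|MU0|ME1|BR0|rd0|wr0

issued = [0, 2, 3, 4]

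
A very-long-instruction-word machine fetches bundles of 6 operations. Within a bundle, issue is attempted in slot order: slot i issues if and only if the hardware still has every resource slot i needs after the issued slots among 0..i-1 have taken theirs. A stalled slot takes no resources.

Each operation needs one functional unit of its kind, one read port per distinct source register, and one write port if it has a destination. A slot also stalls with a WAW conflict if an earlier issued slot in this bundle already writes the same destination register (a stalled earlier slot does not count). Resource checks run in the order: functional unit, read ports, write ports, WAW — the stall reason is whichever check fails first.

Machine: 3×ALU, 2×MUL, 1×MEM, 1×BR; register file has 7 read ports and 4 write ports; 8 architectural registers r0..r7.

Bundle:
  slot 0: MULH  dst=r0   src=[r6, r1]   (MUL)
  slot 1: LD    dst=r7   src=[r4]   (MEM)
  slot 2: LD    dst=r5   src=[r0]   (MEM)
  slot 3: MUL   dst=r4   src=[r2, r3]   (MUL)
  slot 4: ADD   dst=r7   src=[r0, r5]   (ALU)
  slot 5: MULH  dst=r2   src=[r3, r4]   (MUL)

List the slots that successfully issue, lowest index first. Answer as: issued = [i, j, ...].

issued = [0, 1, 3]

  0. MUL→r0 ⇒ go  {3A/1Mu/1Ld/1B | 5r 3w}
  1. MEM→r7 ⇒ go  {3A/1Mu/0Ld/1B | 4r 2w}
  2. MEM→r5 ⇒ no(FU)  {3A/1Mu/0Ld/1B | 4r 2w}
  3. MUL→r4 ⇒ go  {3A/0Mu/0Ld/1B | 2r 1w}
  4. ALU→r7 ⇒ no(WAW)  {3A/0Mu/0Ld/1B | 2r 1w}
  5. MUL→r2 ⇒ no(FU)  {3A/0Mu/0Ld/1B | 2r 1w}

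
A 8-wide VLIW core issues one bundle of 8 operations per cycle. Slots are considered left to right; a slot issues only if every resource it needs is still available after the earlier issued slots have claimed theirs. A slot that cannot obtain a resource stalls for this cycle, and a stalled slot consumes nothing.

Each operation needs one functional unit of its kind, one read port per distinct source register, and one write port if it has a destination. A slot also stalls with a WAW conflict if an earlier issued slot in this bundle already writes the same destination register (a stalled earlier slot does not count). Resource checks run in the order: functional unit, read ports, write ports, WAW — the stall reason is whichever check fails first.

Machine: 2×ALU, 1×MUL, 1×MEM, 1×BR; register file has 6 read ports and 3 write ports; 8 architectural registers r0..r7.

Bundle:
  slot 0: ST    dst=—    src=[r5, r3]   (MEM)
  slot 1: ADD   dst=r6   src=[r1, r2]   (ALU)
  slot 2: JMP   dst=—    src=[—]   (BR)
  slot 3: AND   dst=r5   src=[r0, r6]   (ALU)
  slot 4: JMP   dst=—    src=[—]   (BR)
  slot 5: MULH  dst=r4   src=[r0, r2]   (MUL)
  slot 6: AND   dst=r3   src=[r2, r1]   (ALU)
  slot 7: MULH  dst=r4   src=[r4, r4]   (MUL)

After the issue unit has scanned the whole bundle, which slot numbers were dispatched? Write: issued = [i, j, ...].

slot 0 (MEM): ISSUE — free A2,Mu1,Ld0,B1 rp4 wp3
slot 1 (ALU): ISSUE — free A1,Mu1,Ld0,B1 rp2 wp2
slot 2 (BR): ISSUE — free A1,Mu1,Ld0,B0 rp2 wp2
slot 3 (ALU): ISSUE — free A0,Mu1,Ld0,B0 rp0 wp1
slot 4 (BR): stall FU — free A0,Mu1,Ld0,B0 rp0 wp1
slot 5 (MUL): stall RD_PORT — free A0,Mu1,Ld0,B0 rp0 wp1
slot 6 (ALU): stall FU — free A0,Mu1,Ld0,B0 rp0 wp1
slot 7 (MUL): stall RD_PORT — free A0,Mu1,Ld0,B0 rp0 wp1

issued = [0, 1, 2, 3]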